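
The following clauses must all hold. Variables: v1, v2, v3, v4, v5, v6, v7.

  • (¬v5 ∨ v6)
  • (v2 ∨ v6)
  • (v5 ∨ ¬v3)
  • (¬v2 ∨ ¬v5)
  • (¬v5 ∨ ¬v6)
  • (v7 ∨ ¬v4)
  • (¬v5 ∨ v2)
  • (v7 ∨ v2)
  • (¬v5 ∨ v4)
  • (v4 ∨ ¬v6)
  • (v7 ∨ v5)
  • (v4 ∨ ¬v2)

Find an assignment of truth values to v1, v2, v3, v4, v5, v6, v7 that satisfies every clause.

Pure literal: v3 appears only negated; assign v3 = False.
v7 occurs only positively in the remaining clauses — set v7 = True.
Try v2 = True.
  then v5 is forced to False.
  then v4 is forced to True.
v1, v6 are now unconstrained; take v1 = True, v6 = False.
Every clause has at least one true literal under this assignment.

v1 = True, v2 = True, v3 = False, v4 = True, v5 = False, v6 = False, v7 = True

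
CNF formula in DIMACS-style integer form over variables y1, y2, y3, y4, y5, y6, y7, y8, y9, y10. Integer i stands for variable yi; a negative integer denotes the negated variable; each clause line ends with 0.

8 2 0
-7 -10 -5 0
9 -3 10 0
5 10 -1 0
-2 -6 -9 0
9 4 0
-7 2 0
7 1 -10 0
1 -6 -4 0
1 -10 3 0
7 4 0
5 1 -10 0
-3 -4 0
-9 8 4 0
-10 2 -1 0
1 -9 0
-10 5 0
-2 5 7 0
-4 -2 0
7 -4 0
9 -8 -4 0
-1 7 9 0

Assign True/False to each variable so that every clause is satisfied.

y1 = T, y2 = T, y3 = T, y4 = F, y5 = T, y6 = F, y7 = T, y8 = T, y9 = T, y10 = F

Pure literal: y6 appears only negated; assign y6 = False.
Branch on y1: take y1 = True.
Branch on y2: take y2 = True.
  then y4 is forced to False.
  then y9 is forced to True.
  then y7 is forced to True.
  then y8 is forced to True.
The remaining clauses are satisfied by y3 = True, y5 = True, y10 = False.
Every clause has at least one true literal under this assignment.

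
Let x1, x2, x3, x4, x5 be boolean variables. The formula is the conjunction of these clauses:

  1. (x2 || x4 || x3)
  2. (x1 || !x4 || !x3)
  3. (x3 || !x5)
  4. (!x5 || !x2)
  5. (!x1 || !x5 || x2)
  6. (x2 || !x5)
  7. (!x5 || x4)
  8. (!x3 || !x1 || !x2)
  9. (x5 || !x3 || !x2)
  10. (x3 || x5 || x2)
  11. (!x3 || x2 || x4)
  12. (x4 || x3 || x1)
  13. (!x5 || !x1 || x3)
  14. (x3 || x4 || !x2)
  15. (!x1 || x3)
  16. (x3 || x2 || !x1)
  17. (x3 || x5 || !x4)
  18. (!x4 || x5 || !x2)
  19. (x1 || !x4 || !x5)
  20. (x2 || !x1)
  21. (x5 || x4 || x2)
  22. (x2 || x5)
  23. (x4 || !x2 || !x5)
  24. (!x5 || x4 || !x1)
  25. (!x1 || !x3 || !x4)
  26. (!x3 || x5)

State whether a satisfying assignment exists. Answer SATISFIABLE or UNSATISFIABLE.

UNSATISFIABLE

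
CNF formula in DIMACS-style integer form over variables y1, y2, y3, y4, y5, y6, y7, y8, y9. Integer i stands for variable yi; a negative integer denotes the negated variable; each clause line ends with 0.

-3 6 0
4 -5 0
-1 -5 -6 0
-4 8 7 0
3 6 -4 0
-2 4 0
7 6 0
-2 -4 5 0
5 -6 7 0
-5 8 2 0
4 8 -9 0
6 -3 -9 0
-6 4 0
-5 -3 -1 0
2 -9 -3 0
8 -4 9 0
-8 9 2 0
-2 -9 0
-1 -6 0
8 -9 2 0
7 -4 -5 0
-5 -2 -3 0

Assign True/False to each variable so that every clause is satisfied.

y1=0, y2=0, y3=0, y4=1, y5=0, y6=1, y7=1, y8=1, y9=1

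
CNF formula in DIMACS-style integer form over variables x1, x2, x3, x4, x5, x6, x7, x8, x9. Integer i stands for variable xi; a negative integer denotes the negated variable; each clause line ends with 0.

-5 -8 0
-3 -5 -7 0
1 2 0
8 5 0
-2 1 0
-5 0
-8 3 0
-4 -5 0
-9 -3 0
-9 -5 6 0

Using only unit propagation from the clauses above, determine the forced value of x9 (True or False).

(!x5) stands alone — x5 = False.
(x5 || x8) with x5 = False leaves only x8, so x8 = True.
In (x3 || !x8), !x8 is now false; x3 must hold, so x3 = True.
In (!x3 || !x9), !x3 is now false; !x9 must hold, so x9 = False.

False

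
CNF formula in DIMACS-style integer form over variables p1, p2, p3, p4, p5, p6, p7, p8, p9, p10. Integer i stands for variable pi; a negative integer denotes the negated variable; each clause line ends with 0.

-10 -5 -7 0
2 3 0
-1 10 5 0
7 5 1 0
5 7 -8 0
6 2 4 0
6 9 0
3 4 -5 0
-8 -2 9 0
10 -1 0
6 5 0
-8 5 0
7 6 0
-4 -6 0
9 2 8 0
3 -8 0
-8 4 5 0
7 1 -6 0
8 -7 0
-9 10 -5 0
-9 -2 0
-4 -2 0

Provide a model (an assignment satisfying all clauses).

p1=True, p2=False, p3=True, p4=False, p5=False, p6=True, p7=False, p8=False, p9=True, p10=True

p3 occurs only positively in the remaining clauses — set p3 = True.
Branch on p1: take p1 = True.
  then p10 is forced to True.
Branch on p2: take p2 = False.
Try p4 = False.
  then p6 is forced to True.
For the remaining variables, p5 = False, p7 = False, p8 = False, p9 = True works.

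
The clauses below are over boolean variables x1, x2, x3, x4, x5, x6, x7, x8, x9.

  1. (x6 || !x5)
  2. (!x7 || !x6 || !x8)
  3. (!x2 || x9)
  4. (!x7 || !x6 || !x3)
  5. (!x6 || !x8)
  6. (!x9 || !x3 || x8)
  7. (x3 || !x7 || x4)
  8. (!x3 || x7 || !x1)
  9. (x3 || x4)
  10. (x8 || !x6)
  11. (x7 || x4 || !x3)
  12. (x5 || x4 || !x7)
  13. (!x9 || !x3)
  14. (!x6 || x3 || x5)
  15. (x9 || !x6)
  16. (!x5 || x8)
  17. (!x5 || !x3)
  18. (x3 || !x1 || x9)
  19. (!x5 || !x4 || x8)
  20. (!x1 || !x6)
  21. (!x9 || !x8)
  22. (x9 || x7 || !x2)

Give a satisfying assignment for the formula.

x1 = T  x2 = F  x3 = T  x4 = T  x5 = F  x6 = F  x7 = T  x8 = T  x9 = F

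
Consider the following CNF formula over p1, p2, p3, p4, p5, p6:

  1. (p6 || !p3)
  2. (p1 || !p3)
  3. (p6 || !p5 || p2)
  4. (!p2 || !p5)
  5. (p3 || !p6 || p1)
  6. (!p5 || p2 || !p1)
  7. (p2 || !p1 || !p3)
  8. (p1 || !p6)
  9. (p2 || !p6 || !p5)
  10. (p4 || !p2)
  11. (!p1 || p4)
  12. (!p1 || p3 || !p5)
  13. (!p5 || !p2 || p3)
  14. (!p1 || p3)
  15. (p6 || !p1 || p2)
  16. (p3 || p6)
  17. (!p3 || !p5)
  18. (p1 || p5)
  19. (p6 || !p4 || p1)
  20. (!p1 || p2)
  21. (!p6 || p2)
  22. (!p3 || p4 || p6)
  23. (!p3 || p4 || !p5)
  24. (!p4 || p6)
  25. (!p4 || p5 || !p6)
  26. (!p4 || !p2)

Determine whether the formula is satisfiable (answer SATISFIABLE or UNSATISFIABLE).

UNSATISFIABLE

p1 = True:
  propagation gives p4=True, p3=True, p6=True, p2=True; an empty clause results — contradiction.
p1 = False:
  propagation gives p3=False, p6=False; an empty clause results — contradiction.
Every branch closes, so no satisfying assignment exists.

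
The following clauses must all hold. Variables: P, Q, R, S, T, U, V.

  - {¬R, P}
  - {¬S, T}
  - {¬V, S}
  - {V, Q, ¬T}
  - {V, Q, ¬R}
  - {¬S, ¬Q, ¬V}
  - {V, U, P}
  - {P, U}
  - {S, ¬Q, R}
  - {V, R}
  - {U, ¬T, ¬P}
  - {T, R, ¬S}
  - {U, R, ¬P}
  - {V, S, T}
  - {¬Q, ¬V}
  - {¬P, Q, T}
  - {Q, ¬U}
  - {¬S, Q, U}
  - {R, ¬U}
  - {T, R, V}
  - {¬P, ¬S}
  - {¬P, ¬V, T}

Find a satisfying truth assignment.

Set P = True and propagate.
  then S is forced to False.
  then V is forced to False.
  then R is forced to True.
  then Q is forced to True.
  then T is forced to True.
  then U is forced to True.

P = True, Q = True, R = True, S = False, T = True, U = True, V = False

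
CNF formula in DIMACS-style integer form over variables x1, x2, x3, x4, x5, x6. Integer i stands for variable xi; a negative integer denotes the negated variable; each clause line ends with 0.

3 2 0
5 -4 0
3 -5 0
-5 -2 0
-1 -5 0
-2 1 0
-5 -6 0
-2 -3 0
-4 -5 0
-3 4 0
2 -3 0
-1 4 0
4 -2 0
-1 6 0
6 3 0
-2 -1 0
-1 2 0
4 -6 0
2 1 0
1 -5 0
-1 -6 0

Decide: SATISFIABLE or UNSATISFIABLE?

UNSATISFIABLE

x1 = True:
  propagation gives x5=False, x4=False; an empty clause results — contradiction.
x1 = False:
  propagation gives x2=False; an empty clause results — contradiction.
Every branch closes, so no satisfying assignment exists.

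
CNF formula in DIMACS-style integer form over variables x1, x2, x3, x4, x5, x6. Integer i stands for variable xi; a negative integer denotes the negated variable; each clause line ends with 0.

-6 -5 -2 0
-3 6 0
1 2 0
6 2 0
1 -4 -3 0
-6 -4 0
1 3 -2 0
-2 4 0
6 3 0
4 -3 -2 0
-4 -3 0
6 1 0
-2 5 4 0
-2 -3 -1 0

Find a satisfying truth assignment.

x1=True  x2=False  x3=True  x4=False  x5=True  x6=True

Check each clause:
  1. {¬x6, ¬x5, ¬x2} — ¬x2 is true.
  2. {¬x3, x6} — x6 is true.
  3. {x1, x2} — x1 is true.
  4. {x6, x2} — x6 is true.
  5. {¬x4, ¬x3, x1} — x1 is true.
  6. {¬x4, ¬x6} — ¬x4 is true.
  7. {¬x2, x3, x1} — x1 is true.
  8. {¬x2, x4} — ¬x2 is true.
  9. {x6, x3} — x3 is true.
  10. {x4, ¬x3, ¬x2} — ¬x2 is true.
  11. {¬x3, ¬x4} — ¬x4 is true.
  12. {x1, x6} — x1 is true.
  13. {x4, ¬x2, x5} — x5 is true.
  14. {¬x2, ¬x3, ¬x1} — ¬x2 is true.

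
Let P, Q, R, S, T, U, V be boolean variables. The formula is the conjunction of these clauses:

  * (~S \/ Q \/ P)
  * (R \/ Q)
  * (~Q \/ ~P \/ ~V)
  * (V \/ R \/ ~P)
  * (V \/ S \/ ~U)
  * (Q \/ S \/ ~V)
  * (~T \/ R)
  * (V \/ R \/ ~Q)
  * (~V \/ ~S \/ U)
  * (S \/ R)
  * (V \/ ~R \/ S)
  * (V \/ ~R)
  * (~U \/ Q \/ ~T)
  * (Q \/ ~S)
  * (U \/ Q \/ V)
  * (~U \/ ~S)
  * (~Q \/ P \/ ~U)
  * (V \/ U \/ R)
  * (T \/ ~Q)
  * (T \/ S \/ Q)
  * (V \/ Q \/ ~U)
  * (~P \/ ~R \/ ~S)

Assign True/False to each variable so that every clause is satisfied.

P = 0, Q = 1, R = 1, S = 0, T = 1, U = 0, V = 1

Set P = False and propagate.
Set Q = True and propagate.
  then U is forced to False.
  then T is forced to True.
  then R is forced to True.
  then V is forced to True.
  then S is forced to False.
Every clause has at least one true literal under this assignment.
Check each clause:
  1. (~S \/ Q \/ P) — Q is true.
  2. (R \/ Q) — Q is true.
  3. (~Q \/ ~V \/ ~P) — ~P is true.
  4. (V \/ ~P \/ R) — R is true.
  5. (S \/ V \/ ~U) — ~U is true.
  6. (Q \/ S \/ ~V) — Q is true.
  7. (R \/ ~T) — R is true.
  8. (~Q \/ V \/ R) — R is true.
  9. (~V \/ ~S \/ U) — ~S is true.
  10. (S \/ R) — R is true.
  11. (V \/ ~R \/ S) — V is true.
  12. (V \/ ~R) — V is true.
  13. (~T \/ ~U \/ Q) — ~U is true.
  14. (Q \/ ~S) — Q is true.
  15. (U \/ V \/ Q) — Q is true.
  16. (~S \/ ~U) — ~U is true.
  17. (P \/ ~Q \/ ~U) — ~U is true.
  18. (U \/ V \/ R) — R is true.
  19. (T \/ ~Q) — T is true.
  20. (Q \/ S \/ T) — Q is true.
  21. (Q \/ ~U \/ V) — Q is true.
  22. (~S \/ ~P \/ ~R) — ~S is true.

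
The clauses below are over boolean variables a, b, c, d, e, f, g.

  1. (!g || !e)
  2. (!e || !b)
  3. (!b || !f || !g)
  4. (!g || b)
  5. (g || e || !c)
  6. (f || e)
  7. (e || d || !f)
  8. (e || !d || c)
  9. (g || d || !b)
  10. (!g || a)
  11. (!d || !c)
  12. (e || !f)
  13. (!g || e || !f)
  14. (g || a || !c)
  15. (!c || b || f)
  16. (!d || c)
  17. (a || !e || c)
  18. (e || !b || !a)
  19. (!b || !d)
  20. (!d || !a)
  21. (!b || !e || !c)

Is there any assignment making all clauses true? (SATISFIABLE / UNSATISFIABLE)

SATISFIABLE

Set a = True and propagate.
  then d is forced to False.
Try b = False.
  then g is forced to False.
Branch on c: take c = False.
For the remaining variables, e = True, f = False works.
Every clause has at least one true literal under this assignment.
So a=T  b=F  c=F  d=F  e=T  f=F  g=F is a satisfying assignment.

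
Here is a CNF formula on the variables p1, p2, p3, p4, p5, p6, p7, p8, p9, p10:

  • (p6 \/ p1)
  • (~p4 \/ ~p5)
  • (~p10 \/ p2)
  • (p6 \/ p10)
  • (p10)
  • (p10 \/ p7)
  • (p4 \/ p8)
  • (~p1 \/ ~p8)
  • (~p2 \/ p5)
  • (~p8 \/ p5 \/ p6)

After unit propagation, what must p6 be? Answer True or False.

True

(p10) is a unit clause: p10 = True.
In (p2 \/ ~p10), ~p10 is now false; p2 must hold, so p2 = True.
From (~p2 \/ p5) and p2 = True: p5 = True.
In (~p4 \/ ~p5), ~p5 is now false; ~p4 must hold, so p4 = False.
(p4 \/ p8) with p4 = False leaves only p8, so p8 = True.
From (~p8 \/ ~p1) and p8 = True: p1 = False.
From (p1 \/ p6) and p1 = False: p6 = True.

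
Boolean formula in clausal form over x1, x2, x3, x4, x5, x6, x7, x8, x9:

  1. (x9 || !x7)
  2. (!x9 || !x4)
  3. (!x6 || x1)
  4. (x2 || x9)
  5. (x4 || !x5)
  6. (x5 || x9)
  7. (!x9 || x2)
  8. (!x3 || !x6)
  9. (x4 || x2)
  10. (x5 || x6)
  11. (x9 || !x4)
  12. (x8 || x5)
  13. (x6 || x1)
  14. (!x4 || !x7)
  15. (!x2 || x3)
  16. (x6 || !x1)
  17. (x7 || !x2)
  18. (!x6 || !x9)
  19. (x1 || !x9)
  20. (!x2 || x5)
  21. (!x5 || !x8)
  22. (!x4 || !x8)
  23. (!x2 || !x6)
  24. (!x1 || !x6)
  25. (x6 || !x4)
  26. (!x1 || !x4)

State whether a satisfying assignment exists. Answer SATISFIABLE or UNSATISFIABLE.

UNSATISFIABLE

x6 = True:
  propagation gives x1=True; an empty clause results — contradiction.
x6 = False:
  propagation gives x5=True, x4=True; an empty clause results — contradiction.
Every branch closes, so no satisfying assignment exists.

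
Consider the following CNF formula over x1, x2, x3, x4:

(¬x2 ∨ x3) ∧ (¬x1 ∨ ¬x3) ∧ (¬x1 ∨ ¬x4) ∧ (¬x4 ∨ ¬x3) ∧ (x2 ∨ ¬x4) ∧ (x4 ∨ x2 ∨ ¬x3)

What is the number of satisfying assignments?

3

The models are:
  x1=0 x2=0 x3=0 x4=0
  x1=0 x2=1 x3=1 x4=0
  x1=1 x2=0 x3=0 x4=0
Count: 3.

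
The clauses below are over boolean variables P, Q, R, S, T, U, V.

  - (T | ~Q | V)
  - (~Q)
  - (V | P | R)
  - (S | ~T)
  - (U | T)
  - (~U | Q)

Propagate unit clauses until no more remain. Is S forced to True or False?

True

Unit clause (~Q) sets Q = False.
In (~U | Q), Q is now false; ~U must hold, so U = False.
(U | T): since U = False, the clause reduces to (T). T = True.
(S | ~T): since T = True, the clause reduces to (S). S = True.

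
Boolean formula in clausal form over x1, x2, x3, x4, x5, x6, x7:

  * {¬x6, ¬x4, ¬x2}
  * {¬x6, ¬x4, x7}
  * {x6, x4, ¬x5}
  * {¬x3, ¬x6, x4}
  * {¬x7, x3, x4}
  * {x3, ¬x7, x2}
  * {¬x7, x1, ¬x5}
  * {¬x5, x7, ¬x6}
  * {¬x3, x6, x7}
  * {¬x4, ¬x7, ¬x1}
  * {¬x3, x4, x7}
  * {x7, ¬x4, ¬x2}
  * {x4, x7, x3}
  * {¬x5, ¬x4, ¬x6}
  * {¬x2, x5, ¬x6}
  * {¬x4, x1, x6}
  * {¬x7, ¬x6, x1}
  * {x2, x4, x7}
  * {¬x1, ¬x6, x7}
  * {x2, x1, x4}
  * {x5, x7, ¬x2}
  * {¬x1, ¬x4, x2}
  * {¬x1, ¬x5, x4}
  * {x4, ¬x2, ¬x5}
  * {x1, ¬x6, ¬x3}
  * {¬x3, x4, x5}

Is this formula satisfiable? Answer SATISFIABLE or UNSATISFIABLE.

x4 = True:
  x6 = True:
    propagation gives x2=False, x7=True, x3=True, x1=False; an empty clause results — contradiction.
  x6 = False:
    propagation gives x1=True, x7=False, x3=False, x2=False; an empty clause results — contradiction.
x4 = False:
  x7 = True:
    propagation gives x3=True, x6=False, x5=False; an empty clause results — contradiction.
  x7 = False:
    propagation gives x3=False; an empty clause results — contradiction.
Every branch closes, so no satisfying assignment exists.

UNSATISFIABLE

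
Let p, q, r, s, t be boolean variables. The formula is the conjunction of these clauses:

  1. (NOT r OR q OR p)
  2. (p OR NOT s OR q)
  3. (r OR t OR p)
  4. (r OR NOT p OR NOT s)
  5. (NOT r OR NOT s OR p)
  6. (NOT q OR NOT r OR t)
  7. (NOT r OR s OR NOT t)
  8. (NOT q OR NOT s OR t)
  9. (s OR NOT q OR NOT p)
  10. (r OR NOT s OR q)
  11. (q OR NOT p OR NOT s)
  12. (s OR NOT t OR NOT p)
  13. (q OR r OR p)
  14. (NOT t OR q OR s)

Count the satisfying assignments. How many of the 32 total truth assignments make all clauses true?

The models are:
  p=F q=T r=F s=F t=T
  p=F q=T r=F s=T t=T
  p=T q=F r=F s=F t=F
  p=T q=F r=T s=F t=F
  p=T q=T r=T s=T t=T
That's 5 in total.

5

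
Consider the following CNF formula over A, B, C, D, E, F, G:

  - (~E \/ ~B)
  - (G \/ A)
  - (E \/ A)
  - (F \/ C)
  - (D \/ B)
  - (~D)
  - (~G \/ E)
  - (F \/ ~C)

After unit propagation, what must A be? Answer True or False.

(~D) stands alone — D = False.
From (B \/ D) and D = False: B = True.
(~E \/ ~B): since B = True, the clause reduces to (~E). E = False.
(E \/ A) with E = False leaves only A, so A = True.

True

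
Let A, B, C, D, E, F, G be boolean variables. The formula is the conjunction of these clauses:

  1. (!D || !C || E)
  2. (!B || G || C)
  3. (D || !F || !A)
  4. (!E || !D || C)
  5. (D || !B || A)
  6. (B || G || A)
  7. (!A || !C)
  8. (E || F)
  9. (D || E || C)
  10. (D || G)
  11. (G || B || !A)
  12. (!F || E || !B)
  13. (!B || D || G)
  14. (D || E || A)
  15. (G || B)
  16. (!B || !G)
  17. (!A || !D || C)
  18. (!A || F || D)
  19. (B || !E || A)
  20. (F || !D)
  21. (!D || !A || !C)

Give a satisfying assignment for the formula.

Branch on A: take A = False.
Try B = False.
  then G is forced to True.
  then E is forced to False.
  then F is forced to True.
  then D is forced to True.
  then C is forced to False.

A=0, B=0, C=0, D=1, E=0, F=1, G=1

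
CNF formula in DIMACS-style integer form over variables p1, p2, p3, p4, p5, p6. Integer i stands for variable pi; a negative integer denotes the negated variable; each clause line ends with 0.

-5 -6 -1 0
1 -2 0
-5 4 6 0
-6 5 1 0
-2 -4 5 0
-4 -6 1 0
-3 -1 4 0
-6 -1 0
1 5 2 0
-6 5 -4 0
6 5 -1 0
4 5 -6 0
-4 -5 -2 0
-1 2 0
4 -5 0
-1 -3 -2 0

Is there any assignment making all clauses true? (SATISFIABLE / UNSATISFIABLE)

Pure literal: p3 appears only negated; assign p3 = False.
Set p1 = False and propagate.
  then p2 is forced to False.
  then p5 is forced to True.
  then p4 is forced to True.
  then p6 is forced to False.
So p1 = False  p2 = False  p3 = False  p4 = True  p5 = True  p6 = False is a satisfying assignment.

SATISFIABLE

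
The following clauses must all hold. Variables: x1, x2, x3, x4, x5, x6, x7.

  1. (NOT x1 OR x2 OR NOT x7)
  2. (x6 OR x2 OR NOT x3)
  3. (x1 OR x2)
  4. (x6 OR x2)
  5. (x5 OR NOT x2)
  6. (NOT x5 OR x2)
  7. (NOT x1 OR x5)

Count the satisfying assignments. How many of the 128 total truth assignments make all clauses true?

32

Case analysis on x2 and x1:
  x2=1, x1=1: forces x5=1; x3, x4, x6, x7 free → 2^4 = 16.
  x2=1, x1=0: forces x5=1; x3, x4, x6, x7 free → 2^4 = 16.
  x2=0, x1=1: a clause becomes empty — 0.
  x2=0, x1=0: a clause becomes empty — 0.
Total: 16 + 16 + 0 + 0 = 32.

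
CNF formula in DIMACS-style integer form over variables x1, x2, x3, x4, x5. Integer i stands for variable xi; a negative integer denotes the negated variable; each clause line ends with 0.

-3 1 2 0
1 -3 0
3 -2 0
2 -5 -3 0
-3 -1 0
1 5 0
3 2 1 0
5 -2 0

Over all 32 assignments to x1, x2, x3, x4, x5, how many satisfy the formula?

4

The models are:
  x1=1 x2=0 x3=0 x4=0 x5=0
  x1=1 x2=0 x3=0 x4=0 x5=1
  x1=1 x2=0 x3=0 x4=1 x5=0
  x1=1 x2=0 x3=0 x4=1 x5=1
That's 4 in total.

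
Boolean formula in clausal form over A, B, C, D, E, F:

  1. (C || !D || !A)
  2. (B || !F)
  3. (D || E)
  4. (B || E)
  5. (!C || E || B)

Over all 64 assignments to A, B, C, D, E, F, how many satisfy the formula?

Split on B, then E.
  B=1, E=1: F free; 7 ways for (A,C,D) × 2^1 = 14.
  B=1, E=0: F free; 3 ways for (A,C,D) × 2^1 = 6.
  B=0, E=1: 7 of the 16 assignments to (A,C,D,F) work.
  B=0, E=0: a clause becomes empty — 0.
Total: 14 + 6 + 7 + 0 = 27.

27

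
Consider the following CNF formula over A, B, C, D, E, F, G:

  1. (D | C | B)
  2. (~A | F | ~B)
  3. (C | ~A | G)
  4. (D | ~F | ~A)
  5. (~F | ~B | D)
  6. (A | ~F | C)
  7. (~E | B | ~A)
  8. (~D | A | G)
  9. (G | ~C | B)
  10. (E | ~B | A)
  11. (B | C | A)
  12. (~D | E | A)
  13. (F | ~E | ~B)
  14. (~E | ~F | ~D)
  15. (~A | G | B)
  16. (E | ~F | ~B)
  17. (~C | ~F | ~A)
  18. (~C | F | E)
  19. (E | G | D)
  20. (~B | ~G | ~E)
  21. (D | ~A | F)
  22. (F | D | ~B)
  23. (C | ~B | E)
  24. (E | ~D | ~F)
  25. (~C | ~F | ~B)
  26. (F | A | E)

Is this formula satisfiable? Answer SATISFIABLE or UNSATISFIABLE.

Try A = False.
Branch on B: take B = False.
  then C is forced to True.
  then G is forced to True.
The remaining clauses are satisfied by D = False, E = True, F = True.
So A=0, B=0, C=1, D=0, E=1, F=1, G=1 is a satisfying assignment.

SATISFIABLE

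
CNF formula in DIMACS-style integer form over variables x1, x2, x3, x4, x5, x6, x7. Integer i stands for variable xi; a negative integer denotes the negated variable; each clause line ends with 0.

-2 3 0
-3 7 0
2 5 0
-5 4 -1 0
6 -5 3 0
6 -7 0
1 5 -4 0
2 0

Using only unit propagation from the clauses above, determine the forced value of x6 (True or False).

(x2) is a unit clause: x2 = True.
(NOT x2 OR x3): since x2 = True, the clause reduces to (x3). x3 = True.
From (x7 OR NOT x3) and x3 = True: x7 = True.
From (x6 OR NOT x7) and x7 = True: x6 = True.

True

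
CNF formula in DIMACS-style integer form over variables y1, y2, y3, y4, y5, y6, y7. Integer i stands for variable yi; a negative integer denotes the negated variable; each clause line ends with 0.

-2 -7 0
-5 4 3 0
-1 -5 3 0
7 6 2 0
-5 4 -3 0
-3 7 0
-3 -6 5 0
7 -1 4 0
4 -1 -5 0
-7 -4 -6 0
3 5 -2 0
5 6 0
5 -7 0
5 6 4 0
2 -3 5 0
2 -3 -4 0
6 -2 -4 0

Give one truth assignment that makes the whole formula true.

y1=False, y2=False, y3=False, y4=True, y5=True, y6=True, y7=False

y1 occurs only negated in the remaining clauses — set y1 = False.
Try y2 = False.
Set y3 = False and propagate.
Set y4 = True and propagate.
The remaining clauses are satisfied by y5 = True, y6 = True, y7 = False.
Every clause has at least one true literal under this assignment.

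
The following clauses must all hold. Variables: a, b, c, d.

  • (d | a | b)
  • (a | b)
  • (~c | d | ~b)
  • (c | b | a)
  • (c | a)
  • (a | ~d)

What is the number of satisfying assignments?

7

The models are:
  a=T b=F c=F d=F
  a=T b=F c=F d=T
  a=T b=F c=T d=F
  a=T b=F c=T d=T
  a=T b=T c=F d=F
  a=T b=T c=F d=T
  a=T b=T c=T d=T
That's 7 in total.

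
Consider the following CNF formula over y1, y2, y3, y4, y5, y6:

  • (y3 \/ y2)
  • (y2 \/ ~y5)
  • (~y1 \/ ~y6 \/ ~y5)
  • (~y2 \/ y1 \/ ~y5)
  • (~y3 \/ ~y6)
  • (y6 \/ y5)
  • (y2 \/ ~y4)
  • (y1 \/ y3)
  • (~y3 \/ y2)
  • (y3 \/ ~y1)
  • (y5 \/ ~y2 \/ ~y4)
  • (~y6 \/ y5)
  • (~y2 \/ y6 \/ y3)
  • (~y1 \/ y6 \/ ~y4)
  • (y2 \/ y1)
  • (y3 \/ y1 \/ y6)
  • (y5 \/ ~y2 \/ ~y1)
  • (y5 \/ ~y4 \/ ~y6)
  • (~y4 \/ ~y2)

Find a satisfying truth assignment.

y4 occurs only negated in the remaining clauses — set y4 = False.
Branch on y1: take y1 = True.
  then y3 is forced to True.
  then y6 is forced to False.
  then y5 is forced to True.
  then y2 is forced to True.

y1 = 1, y2 = 1, y3 = 1, y4 = 0, y5 = 1, y6 = 0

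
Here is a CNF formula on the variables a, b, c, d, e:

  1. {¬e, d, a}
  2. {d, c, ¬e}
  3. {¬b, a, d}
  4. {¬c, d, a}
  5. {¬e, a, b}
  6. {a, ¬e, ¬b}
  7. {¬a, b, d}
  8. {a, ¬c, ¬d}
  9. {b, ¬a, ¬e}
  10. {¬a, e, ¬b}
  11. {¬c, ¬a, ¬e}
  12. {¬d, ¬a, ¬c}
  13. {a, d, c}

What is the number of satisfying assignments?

The models are:
  a=0 b=0 c=0 d=1 e=0
  a=0 b=1 c=0 d=1 e=0
  a=1 b=0 c=0 d=1 e=0
  a=1 b=1 c=0 d=1 e=1
That's 4 in total.

4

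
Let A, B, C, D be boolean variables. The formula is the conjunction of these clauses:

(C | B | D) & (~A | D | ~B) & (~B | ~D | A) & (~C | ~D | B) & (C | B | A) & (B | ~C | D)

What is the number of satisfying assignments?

The models are:
  A=0 B=1 C=0 D=0
  A=0 B=1 C=1 D=0
  A=1 B=0 C=0 D=1
  A=1 B=1 C=0 D=1
  A=1 B=1 C=1 D=1
Count: 5.

5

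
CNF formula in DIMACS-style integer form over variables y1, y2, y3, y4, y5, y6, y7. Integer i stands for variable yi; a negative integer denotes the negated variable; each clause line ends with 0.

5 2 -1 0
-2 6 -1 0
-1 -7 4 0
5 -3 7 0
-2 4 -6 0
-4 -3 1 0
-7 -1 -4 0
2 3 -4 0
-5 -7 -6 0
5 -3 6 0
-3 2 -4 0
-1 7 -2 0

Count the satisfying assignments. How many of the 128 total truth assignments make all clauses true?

Split on y1, then y2.
  y1=1, y2=1: a clause becomes empty — 0.
  y1=1, y2=0: remaining (y3,y4,y5,y6,y7) ∈ {(0,0,1,0,0); (0,0,1,1,0); (1,0,1,0,0); (1,0,1,1,0)} — 4.
  y1=0, y2=1: 13 of the 32 assignments to (y3,y4,y5,y6,y7) work.
  y1=0, y2=0: 11 of the 32 assignments to (y3,y4,y5,y6,y7) work.
Total: 0 + 4 + 13 + 11 = 28.

28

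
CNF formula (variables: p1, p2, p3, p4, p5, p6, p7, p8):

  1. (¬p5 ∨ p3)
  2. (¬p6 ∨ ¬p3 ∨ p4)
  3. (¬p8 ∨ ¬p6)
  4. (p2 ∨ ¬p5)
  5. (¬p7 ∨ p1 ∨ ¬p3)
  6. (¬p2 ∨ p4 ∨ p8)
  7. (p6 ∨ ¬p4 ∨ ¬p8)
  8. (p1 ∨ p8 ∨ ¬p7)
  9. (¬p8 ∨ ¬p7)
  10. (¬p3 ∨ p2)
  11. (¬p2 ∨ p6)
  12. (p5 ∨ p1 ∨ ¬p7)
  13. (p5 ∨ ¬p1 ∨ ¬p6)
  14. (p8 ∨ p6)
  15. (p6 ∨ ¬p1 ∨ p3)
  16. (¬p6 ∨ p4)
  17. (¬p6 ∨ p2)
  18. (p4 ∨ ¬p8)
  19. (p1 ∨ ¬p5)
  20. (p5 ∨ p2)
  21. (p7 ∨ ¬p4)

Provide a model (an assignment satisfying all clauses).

Try p1 = True.
Set p2 = True and propagate.
  then p6 is forced to True.
  then p8 is forced to False.
  then p4 is forced to True.
  then p5 is forced to True.
  then p3 is forced to True.
  then p7 is forced to True.
Every clause has at least one true literal under this assignment.
Check each clause:
  1. (p3 ∨ ¬p5) — p3 is true.
  2. (p4 ∨ ¬p3 ∨ ¬p6) — p4 is true.
  3. (¬p8 ∨ ¬p6) — ¬p8 is true.
  4. (¬p5 ∨ p2) — p2 is true.
  5. (¬p3 ∨ p1 ∨ ¬p7) — p1 is true.
  6. (p4 ∨ p8 ∨ ¬p2) — p4 is true.
  7. (¬p8 ∨ p6 ∨ ¬p4) — ¬p8 is true.
  8. (p8 ∨ ¬p7 ∨ p1) — p1 is true.
  9. (¬p7 ∨ ¬p8) — ¬p8 is true.
  10. (¬p3 ∨ p2) — p2 is true.
  11. (¬p2 ∨ p6) — p6 is true.
  12. (p5 ∨ ¬p7 ∨ p1) — p5 is true.
  13. (¬p6 ∨ ¬p1 ∨ p5) — p5 is true.
  14. (p8 ∨ p6) — p6 is true.
  15. (p6 ∨ ¬p1 ∨ p3) — p3 is true.
  16. (¬p6 ∨ p4) — p4 is true.
  17. (p2 ∨ ¬p6) — p2 is true.
  18. (p4 ∨ ¬p8) — ¬p8 is true.
  19. (¬p5 ∨ p1) — p1 is true.
  20. (p2 ∨ p5) — p2 is true.
  21. (¬p4 ∨ p7) — p7 is true.

p1=T, p2=T, p3=T, p4=T, p5=T, p6=T, p7=T, p8=F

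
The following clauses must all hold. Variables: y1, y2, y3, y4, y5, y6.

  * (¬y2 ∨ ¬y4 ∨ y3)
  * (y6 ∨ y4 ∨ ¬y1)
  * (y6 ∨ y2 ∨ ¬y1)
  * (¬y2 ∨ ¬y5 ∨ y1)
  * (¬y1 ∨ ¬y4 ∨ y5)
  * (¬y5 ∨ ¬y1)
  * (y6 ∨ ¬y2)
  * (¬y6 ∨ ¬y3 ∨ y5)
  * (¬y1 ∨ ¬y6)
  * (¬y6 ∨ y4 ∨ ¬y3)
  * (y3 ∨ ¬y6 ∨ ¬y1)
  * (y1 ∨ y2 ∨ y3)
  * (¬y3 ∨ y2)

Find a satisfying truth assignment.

y1=F  y2=T  y3=F  y4=F  y5=F  y6=T

Set y1 = False and propagate.
Branch on y2: take y2 = True.
  then y5 is forced to False.
  then y6 is forced to True.
  then y3 is forced to False.
  then y4 is forced to False.
Every clause has at least one true literal under this assignment.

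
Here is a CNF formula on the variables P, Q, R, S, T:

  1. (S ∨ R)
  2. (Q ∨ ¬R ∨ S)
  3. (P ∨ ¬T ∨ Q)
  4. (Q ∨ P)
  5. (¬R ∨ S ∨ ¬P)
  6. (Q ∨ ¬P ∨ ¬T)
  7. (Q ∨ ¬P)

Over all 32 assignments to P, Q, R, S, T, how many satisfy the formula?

10

Case analysis on P and Q:
  P=T, Q=T: remaining (R,S,T) ∈ {(F,T,F); (F,T,T); (T,T,F); (T,T,T)} — 4.
  P=T, Q=F: a clause becomes empty — 0.
  P=F, Q=T: T free; 3 ways for (R,S) × 2^1 = 6.
  P=F, Q=F: a clause becomes empty — 0.
Total: 4 + 0 + 6 + 0 = 10.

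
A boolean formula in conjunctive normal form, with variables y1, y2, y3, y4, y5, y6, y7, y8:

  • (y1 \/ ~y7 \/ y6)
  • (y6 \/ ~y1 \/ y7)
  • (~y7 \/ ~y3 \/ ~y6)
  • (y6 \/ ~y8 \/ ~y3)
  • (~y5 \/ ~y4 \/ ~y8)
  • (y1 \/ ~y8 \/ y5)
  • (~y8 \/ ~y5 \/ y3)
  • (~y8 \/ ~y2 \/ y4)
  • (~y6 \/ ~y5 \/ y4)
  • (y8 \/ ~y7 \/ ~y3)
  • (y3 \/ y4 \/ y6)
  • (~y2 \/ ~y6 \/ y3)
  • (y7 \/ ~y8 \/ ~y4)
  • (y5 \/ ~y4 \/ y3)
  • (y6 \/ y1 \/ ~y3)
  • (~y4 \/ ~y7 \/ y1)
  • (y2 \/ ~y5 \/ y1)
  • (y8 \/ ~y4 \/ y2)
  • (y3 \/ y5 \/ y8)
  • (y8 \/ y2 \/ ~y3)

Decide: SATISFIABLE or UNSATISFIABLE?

SATISFIABLE

Set y1 = True and propagate.
Set y2 = False and propagate.
For the remaining variables, y3 = False, y4 = False, y5 = False, y6 = True, y7 = True, y8 = True works.
So y1=True, y2=False, y3=False, y4=False, y5=False, y6=True, y7=True, y8=True is a satisfying assignment.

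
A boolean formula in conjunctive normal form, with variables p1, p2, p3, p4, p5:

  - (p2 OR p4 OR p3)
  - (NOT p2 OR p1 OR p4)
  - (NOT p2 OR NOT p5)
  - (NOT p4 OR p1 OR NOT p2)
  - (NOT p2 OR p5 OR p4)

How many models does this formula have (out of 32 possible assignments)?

Case analysis on p2 and p4:
  p2=T, p4=T: remaining (p1,p3,p5) ∈ {(T,F,F); (T,T,F)} — 2.
  p2=T, p4=F: a clause becomes empty — 0.
  p2=F, p4=T: p1, p3, p5 free → 2^3 = 8.
  p2=F, p4=F: remaining (p1,p3,p5) ∈ {(F,T,F); (F,T,T); (T,T,F); (T,T,T)} — 4.
Total: 2 + 0 + 8 + 4 = 14.

14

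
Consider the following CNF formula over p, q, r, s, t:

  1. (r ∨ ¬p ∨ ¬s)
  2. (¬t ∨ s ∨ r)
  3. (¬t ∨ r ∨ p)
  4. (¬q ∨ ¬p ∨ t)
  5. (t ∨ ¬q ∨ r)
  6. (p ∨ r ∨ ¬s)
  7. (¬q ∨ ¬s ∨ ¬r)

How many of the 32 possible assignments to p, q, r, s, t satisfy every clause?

13

Split on r, then p.
  r=T, p=T: 5 of the 8 assignments to (q,s,t) work.
  r=T, p=F: t free; 3 ways for (q,s) × 2^1 = 6.
  r=F, p=T: remaining (q,s,t) ∈ {(F,F,F)} — 1.
  r=F, p=F: remaining (q,s,t) ∈ {(F,F,F)} — 1.
Total: 5 + 6 + 1 + 1 = 13.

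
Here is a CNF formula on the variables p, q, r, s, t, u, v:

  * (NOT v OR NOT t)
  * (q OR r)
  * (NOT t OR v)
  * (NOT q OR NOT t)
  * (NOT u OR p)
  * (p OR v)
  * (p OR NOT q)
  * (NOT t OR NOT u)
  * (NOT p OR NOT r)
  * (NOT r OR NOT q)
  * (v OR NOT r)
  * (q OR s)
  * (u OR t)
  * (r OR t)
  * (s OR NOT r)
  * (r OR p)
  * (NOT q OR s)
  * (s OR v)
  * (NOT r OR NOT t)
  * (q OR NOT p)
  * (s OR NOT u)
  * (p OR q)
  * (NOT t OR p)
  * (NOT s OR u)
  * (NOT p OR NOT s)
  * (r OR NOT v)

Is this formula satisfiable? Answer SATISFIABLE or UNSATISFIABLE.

p = True:
  propagation gives r=False, q=True, t=False; an empty clause results — contradiction.
p = False:
  propagation gives u=False, v=True, t=False; an empty clause results — contradiction.
Every branch closes, so no satisfying assignment exists.

UNSATISFIABLE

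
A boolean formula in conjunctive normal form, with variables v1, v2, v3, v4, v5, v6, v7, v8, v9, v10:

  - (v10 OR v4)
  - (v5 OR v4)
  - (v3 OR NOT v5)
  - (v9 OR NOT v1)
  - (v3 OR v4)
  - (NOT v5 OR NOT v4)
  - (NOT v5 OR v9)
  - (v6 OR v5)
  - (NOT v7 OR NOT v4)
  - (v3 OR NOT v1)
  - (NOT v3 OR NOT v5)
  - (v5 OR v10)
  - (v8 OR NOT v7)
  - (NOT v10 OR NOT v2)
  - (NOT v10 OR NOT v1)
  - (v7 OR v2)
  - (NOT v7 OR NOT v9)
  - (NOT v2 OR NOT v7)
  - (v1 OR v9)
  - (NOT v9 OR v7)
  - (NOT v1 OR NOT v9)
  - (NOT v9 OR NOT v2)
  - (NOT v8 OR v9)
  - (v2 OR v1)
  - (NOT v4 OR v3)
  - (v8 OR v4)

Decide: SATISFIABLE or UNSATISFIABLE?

UNSATISFIABLE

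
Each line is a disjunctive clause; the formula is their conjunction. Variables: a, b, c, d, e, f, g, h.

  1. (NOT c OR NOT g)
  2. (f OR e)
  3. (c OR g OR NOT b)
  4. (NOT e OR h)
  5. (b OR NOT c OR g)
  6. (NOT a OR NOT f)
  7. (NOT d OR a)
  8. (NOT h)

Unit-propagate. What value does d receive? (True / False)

False

(NOT h) is a unit clause: h = False.
In (h OR NOT e), h is now false; NOT e must hold, so e = False.
(e OR f) with e = False leaves only f, so f = True.
From (NOT a OR NOT f) and f = True: a = False.
In (a OR NOT d), a is now false; NOT d must hold, so d = False.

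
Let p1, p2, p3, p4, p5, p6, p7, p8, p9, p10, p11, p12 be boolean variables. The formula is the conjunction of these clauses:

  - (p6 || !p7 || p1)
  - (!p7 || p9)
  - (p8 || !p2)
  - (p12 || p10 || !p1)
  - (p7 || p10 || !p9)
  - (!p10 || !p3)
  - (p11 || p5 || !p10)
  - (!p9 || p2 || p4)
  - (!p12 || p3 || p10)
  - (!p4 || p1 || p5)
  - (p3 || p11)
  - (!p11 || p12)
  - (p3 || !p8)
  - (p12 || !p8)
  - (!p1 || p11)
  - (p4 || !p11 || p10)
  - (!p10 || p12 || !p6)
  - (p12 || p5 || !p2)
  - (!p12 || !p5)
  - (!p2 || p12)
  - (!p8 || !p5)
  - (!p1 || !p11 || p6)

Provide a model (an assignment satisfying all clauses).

p1=1, p2=0, p3=0, p4=1, p5=0, p6=1, p7=0, p8=0, p9=1, p10=1, p11=1, p12=1

Try p1 = True.
  then p11 is forced to True.
  then p12 is forced to True.
  then p5 is forced to False.
  then p6 is forced to True.
For the remaining variables, p2 = False, p3 = False, p4 = True, p7 = False, p8 = False, p9 = True, p10 = True works.
Every clause has at least one true literal under this assignment.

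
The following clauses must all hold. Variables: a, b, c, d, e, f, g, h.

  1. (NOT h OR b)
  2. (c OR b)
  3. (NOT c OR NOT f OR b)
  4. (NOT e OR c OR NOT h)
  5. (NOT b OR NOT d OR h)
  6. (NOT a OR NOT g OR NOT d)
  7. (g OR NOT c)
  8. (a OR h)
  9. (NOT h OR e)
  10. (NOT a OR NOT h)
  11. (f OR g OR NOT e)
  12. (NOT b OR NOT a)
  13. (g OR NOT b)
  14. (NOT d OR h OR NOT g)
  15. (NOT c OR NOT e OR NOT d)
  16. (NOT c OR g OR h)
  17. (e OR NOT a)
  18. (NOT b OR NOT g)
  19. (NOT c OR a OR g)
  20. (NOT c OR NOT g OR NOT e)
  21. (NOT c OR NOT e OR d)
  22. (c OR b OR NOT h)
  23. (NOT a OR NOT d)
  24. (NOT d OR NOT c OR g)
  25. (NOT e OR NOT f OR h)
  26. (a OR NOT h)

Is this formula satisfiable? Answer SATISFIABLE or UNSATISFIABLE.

UNSATISFIABLE

c = True:
  propagation gives g=True, b=False, h=False, f=False; an empty clause results — contradiction.
c = False:
  propagation gives b=True, a=False, h=True; an empty clause results — contradiction.
Every branch closes, so no satisfying assignment exists.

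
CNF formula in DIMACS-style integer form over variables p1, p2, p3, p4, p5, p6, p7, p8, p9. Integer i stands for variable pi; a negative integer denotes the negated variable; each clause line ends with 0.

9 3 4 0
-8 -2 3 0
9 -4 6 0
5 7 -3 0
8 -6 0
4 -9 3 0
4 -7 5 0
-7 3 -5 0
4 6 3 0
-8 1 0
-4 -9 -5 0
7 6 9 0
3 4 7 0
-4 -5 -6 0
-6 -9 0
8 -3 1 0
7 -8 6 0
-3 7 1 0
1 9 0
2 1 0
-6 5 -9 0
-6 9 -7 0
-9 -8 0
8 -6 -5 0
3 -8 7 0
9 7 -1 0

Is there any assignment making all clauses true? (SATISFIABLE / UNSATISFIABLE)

SATISFIABLE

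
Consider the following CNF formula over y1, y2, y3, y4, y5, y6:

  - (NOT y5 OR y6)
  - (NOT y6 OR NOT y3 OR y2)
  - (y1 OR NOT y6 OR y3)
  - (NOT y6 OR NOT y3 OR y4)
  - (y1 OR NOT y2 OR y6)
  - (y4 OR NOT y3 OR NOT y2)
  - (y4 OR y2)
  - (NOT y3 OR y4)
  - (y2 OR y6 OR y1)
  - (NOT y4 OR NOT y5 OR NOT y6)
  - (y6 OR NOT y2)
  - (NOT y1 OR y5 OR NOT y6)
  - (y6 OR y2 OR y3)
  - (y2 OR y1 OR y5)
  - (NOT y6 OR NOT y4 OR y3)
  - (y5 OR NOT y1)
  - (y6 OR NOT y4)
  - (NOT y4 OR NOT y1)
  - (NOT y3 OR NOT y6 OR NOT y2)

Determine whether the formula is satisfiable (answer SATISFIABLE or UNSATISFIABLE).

SATISFIABLE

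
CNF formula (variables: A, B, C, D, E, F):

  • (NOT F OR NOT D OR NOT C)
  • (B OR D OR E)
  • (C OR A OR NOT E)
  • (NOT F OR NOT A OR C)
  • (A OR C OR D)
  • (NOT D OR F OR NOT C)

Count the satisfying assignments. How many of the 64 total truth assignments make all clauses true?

Split on C, then D.
  C=1, D=1: a clause becomes empty — 0.
  C=1, D=0: A, F free; 3 ways for (B,E) × 2^2 = 12.
  C=0, D=1: B free; 4 ways for (A,E,F) × 2^1 = 8.
  C=0, D=0: remaining (A,B,E,F) ∈ {(1,0,1,0); (1,1,0,0); (1,1,1,0)} — 3.
Total: 0 + 12 + 8 + 3 = 23.

23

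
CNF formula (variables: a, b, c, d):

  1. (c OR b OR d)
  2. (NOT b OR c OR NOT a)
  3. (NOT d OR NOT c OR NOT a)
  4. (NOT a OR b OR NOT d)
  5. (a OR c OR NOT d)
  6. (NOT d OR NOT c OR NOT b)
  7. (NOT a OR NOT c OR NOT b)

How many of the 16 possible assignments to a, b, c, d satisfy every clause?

5

The models are:
  a=0 b=0 c=1 d=0
  a=0 b=0 c=1 d=1
  a=0 b=1 c=0 d=0
  a=0 b=1 c=1 d=0
  a=1 b=0 c=1 d=0
Count: 5.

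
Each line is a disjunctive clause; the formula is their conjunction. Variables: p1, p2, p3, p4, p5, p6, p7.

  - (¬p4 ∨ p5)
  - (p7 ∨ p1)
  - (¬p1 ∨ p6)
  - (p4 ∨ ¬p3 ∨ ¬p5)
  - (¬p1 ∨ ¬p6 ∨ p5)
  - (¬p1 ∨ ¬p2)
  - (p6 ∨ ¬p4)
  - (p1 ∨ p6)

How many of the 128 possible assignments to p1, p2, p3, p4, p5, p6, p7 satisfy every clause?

Case analysis on p1 and p6:
  p1=1, p6=1: p7 free; 3 ways for (p2,p3,p4,p5) × 2^1 = 6.
  p1=1, p6=0: a clause becomes empty — 0.
  p1=0, p6=1: p2 free; 5 ways for (p3,p4,p5,p7) × 2^1 = 10.
  p1=0, p6=0: a clause becomes empty — 0.
Total: 6 + 0 + 10 + 0 = 16.

16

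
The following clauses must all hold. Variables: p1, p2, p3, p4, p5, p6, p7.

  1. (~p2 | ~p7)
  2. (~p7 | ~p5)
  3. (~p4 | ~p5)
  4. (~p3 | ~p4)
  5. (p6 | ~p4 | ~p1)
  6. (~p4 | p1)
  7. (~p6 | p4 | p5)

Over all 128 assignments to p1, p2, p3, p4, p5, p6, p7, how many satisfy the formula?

Case analysis on p4 and p5:
  p4=1, p5=1: a clause becomes empty — 0.
  p4=1, p5=0: remaining (p1,p2,p3,p6,p7) ∈ {(1,0,0,1,0); (1,0,0,1,1); (1,1,0,1,0)} — 3.
  p4=0, p5=1: forces p7=0; p1, p2, p3, p6 free → 2^4 = 16.
  p4=0, p5=0: p1, p3 free; 3 ways for (p2,p6,p7) × 2^2 = 12.
Total: 0 + 3 + 16 + 12 = 31.

31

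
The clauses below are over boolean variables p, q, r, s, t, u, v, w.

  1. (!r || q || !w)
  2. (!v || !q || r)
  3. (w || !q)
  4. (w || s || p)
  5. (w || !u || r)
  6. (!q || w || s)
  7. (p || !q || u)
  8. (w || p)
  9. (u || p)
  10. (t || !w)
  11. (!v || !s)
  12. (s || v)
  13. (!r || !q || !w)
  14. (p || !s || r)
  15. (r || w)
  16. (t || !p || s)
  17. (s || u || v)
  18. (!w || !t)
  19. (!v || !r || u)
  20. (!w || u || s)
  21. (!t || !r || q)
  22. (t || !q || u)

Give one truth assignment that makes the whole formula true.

p = True, q = False, r = True, s = True, t = False, u = True, v = False, w = False

Try p = True.
Try q = False.
Try r = True.
  then w is forced to False.
  then t is forced to False.
  then s is forced to True.
  then v is forced to False.
u is now unconstrained; take u = True.
Check each clause:
  1. (!r || !w || q) — !w is true.
  2. (!v || !q || r) — !v is true.
  3. (w || !q) — !q is true.
  4. (s || p || w) — p is true.
  5. (w || r || !u) — r is true.
  6. (!q || w || s) — s is true.
  7. (p || !q || u) — p is true.
  8. (w || p) — p is true.
  9. (p || u) — p is true.
  10. (!w || t) — !w is true.
  11. (!s || !v) — !v is true.
  12. (v || s) — s is true.
  13. (!r || !q || !w) — !w is true.
  14. (!s || p || r) — p is true.
  15. (w || r) — r is true.
  16. (t || s || !p) — s is true.
  17. (v || u || s) — s is true.
  18. (!t || !w) — !w is true.
  19. (u || !v || !r) — !v is true.
  20. (s || !w || u) — !w is true.
  21. (!r || !t || q) — !t is true.
  22. (t || u || !q) — !q is true.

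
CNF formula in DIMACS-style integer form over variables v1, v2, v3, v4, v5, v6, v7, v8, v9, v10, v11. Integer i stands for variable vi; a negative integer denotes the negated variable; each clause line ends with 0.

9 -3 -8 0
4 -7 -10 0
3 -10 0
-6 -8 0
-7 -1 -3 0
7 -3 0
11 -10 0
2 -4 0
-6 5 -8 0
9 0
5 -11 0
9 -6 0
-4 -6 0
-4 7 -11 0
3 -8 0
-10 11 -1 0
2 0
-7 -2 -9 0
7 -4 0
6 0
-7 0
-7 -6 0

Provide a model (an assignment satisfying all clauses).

v1 = True, v2 = True, v3 = False, v4 = False, v5 = True, v6 = True, v7 = False, v8 = False, v9 = True, v10 = False, v11 = True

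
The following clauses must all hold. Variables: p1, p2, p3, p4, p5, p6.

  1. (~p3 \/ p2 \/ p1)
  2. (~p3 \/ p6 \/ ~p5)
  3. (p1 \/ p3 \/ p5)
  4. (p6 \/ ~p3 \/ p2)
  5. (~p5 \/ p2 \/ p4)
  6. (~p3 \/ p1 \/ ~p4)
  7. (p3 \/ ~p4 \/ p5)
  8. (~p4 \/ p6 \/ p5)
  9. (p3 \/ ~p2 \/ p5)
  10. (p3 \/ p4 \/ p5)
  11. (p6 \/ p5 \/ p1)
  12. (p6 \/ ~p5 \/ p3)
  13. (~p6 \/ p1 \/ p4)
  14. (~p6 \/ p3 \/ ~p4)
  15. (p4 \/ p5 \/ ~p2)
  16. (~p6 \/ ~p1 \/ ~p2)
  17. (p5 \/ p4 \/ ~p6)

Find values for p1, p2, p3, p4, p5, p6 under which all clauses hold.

p1=T  p2=F  p3=T  p4=T  p5=F  p6=T

Check each clause:
  1. (p1 \/ p2 \/ ~p3) — p1 is true.
  2. (~p3 \/ ~p5 \/ p6) — ~p5 is true.
  3. (p1 \/ p5 \/ p3) — p1 is true.
  4. (p2 \/ p6 \/ ~p3) — p6 is true.
  5. (~p5 \/ p4 \/ p2) — ~p5 is true.
  6. (~p3 \/ ~p4 \/ p1) — p1 is true.
  7. (~p4 \/ p5 \/ p3) — p3 is true.
  8. (~p4 \/ p6 \/ p5) — p6 is true.
  9. (~p2 \/ p3 \/ p5) — p3 is true.
  10. (p3 \/ p4 \/ p5) — p3 is true.
  11. (p5 \/ p1 \/ p6) — p1 is true.
  12. (~p5 \/ p6 \/ p3) — p3 is true.
  13. (p1 \/ p4 \/ ~p6) — p1 is true.
  14. (p3 \/ ~p4 \/ ~p6) — p3 is true.
  15. (p5 \/ ~p2 \/ p4) — p4 is true.
  16. (~p1 \/ ~p6 \/ ~p2) — ~p2 is true.
  17. (p4 \/ ~p6 \/ p5) — p4 is true.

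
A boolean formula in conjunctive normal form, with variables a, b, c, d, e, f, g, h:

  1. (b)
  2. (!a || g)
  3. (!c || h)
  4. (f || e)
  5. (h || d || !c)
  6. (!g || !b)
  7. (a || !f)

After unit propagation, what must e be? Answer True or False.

(b) is a unit clause: b = True.
(!b || !g) with b = True leaves only !g, so g = False.
(!a || g): since g = False, the clause reduces to (!a). a = False.
From (!f || a) and a = False: f = False.
(e || f): since f = False, the clause reduces to (e). e = True.

True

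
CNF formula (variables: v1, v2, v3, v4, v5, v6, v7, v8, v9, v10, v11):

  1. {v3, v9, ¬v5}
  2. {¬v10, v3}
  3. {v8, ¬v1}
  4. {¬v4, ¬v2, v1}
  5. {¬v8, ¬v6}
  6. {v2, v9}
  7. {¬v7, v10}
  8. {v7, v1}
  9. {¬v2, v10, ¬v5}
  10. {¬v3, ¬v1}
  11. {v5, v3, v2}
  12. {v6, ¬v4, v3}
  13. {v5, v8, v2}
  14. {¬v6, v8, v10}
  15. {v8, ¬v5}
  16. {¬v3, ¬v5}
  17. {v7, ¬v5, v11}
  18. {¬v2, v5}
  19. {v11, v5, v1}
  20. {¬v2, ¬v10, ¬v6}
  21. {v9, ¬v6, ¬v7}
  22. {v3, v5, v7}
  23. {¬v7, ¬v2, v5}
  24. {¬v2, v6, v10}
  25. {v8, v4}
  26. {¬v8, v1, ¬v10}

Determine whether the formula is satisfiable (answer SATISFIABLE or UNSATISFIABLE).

v9 occurs only positively in the remaining clauses — set v9 = True.
v11 occurs only positively in the remaining clauses — set v11 = True.
Try v1 = True.
  then v8 is forced to True.
  then v6 is forced to False.
  then v3 is forced to False.
  then v10 is forced to False.
  then v7 is forced to False.
  then v4 is forced to False.
  then v5 is forced to True.
  then v2 is forced to False.
So v1 = 1  v2 = 0  v3 = 0  v4 = 0  v5 = 1  v6 = 0  v7 = 0  v8 = 1  v9 = 1  v10 = 0  v11 = 1 is a satisfying assignment.

SATISFIABLE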